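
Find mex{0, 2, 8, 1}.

3

The values 0, 1, 2 are all present; 3 is the first non-negative integer missing from the set.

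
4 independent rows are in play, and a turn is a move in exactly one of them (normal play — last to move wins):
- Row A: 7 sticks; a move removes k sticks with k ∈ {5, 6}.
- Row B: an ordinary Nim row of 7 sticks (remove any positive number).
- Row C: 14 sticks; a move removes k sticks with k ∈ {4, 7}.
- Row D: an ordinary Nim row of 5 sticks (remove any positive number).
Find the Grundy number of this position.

3

Grundy values for row A (subtraction set {5, 6}):
k:     0  1  2  3  4  5  6  7
g(k):  0  0  0  0  0  1  1  1
So g(7) = 1.
Row B is a plain Nim row of size 7, so its Grundy value is 7.
Build the Grundy sequence for row C with g(k) = mex{g(k−s) : s ∈ {4, 7}, s ≤ k}:
g(0) = mex{} = 0
g(1) = mex{} = 0
g(2) = mex{} = 0
g(3) = mex{} = 0
g(4) = mex{0} = 1
g(5) = mex{0} = 1
g(6) = mex{0} = 1
g(7) = mex{0} = 1
g(8) = mex{0,1} = 2
g(9) = mex{0,1} = 2
g(10) = mex{0,1} = 2
g(11) = mex{1} = 0
g(12) = mex{1,2} = 0
g(13) = mex{1,2} = 0
g(14) = mex{1,2} = 0
So g(14) = 0.
Row D is a plain Nim row of size 5, so its Grundy value is 5.
By the Sprague-Grundy theorem, the Grundy value of a sum of independent games is the XOR of the component values.
Combined value = 1 XOR 7 XOR 0 XOR 5 = 3.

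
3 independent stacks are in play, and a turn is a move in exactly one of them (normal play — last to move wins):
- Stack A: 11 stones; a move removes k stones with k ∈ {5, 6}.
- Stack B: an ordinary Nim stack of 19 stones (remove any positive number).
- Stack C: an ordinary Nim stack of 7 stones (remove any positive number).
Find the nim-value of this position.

20

Build the Grundy sequence for stack A with g(k) = mex{g(k−s) : s ∈ {5, 6}, s ≤ k}:
g(0) = mex{} = 0
g(1) = mex{} = 0
g(2) = mex{} = 0
g(3) = mex{} = 0
g(4) = mex{} = 0
g(5) = mex{0} = 1
g(6) = mex{0} = 1
g(7) = mex{0} = 1
g(8) = mex{0} = 1
g(9) = mex{0} = 1
g(10) = mex{0,1} = 2
g(11) = mex{1} = 0
So g(11) = 0.
Stack B is a plain Nim stack of size 19, so its Grundy value is 19.
Stack C is a plain Nim stack of size 7, so its Grundy value is 7.
By the Sprague-Grundy theorem, the Grundy value of a sum of independent games is the XOR of the component values.
Combined value = 0 ⊕ 19 ⊕ 7 = 20.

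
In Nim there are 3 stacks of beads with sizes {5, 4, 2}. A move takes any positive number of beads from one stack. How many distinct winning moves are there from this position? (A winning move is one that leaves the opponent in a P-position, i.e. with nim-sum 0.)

1

Write each in binary and XOR column by column:
  101  (5)
  100  (4)
  010  (2)
  ---
  011  (3)
The overall nim-sum is X = 3. A stack of size p has a winning move iff p XOR X < p (reduce it to p XOR X).
  5: 5 XOR 3 = 6 ≥ 5 — no move.
  4: 4 XOR 3 = 7 ≥ 4 — no move.
  2: 2 XOR 3 = 1 < 2 — winning move (to 1).
That gives 1 winning move.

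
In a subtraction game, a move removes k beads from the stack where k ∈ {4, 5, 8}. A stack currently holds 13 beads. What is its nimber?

0

Compute g(0), g(1), … for moves {4, 5, 8}:
g(0) = mex{} = 0
g(1) = mex{} = 0
g(2) = mex{} = 0
g(3) = mex{} = 0
g(4) = mex{0} = 1
g(5) = mex{0} = 1
g(6) = mex{0} = 1
g(7) = mex{0} = 1
g(8) = mex{0,1} = 2
g(9) = mex{0,1} = 2
g(10) = mex{0,1} = 2
g(11) = mex{0,1} = 2
g(12) = mex{1,2} = 0
g(13) = mex{1,2} = 0
So g(13) = 0.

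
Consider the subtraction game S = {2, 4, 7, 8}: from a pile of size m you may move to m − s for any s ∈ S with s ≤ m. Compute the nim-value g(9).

Grundy values for subtraction set {2, 4, 7, 8}:
g(0) = mex{} = 0
g(1) = mex{} = 0
g(2) = mex{0} = 1
g(3) = mex{0} = 1
g(4) = mex{0,1} = 2
g(5) = mex{0,1} = 2
g(6) = mex{1,2} = 0
g(7) = mex{0,1,2} = 3
g(8) = mex{0,2} = 1
g(9) = mex{0,1,2,3} = 4
So g(9) = 4.

4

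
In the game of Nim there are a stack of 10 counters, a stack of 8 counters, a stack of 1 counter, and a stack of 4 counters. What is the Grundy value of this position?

7

Compute the nim-sum pairwise:
10 XOR 8 = 2
2 XOR 1 = 3
3 XOR 4 = 7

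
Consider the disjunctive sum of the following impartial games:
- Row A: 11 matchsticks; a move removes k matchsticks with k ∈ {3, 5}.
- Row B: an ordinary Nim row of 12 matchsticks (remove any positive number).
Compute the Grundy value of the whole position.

Build the Grundy sequence for row A with g(k) = mex{g(k−s) : s ∈ {3, 5}, s ≤ k}:
k:     0  1  2  3  4  5  6  7  8  9 10 11
g(k):  0  0  0  1  1  1  2  2  0  0  0  1
So g(11) = 1.
Row B is a plain Nim row of size 12, so its Grundy value is 12.
The value of a disjunctive sum is the nim-sum of the parts.
Combined value = 1 ⊕ 12 = 13.

13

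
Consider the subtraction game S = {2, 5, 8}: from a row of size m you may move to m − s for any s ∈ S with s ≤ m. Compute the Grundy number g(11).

Compute g(0), g(1), … for moves {2, 5, 8}:
k:     0  1  2  3  4  5  6  7  8  9 10 11
g(k):  0  0  1  1  0  2  1  0  2  1  0  0
So g(11) = 0.

0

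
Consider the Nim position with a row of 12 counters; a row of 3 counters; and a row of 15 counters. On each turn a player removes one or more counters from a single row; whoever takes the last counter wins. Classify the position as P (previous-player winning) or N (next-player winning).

P-position

Bitwise XOR of the heap sizes:
  1100  (12)
  0011  (3)
  1111  (15)
  ----
  0000  (0)
The nim-sum is 0, so this is a P-position: the player to move is in a losing position under optimal play.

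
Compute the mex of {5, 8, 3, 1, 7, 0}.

The values 0, 1 are all present; 2 is the first non-negative integer missing from the set.

2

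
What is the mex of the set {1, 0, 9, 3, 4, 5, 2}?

The values 0, 1, 2, 3, 4, 5 are all present; 6 is the first non-negative integer missing from the set.

6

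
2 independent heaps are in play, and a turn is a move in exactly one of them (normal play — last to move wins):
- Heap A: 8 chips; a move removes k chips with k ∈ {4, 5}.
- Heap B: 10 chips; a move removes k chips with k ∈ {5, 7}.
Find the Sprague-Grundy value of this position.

0

Grundy values for heap A (subtraction set {4, 5}):
k:     0  1  2  3  4  5  6  7  8
g(k):  0  0  0  0  1  1  1  1  2
So g(8) = 2.
Grundy values for heap B (subtraction set {5, 7}):
k:     0  1  2  3  4  5  6  7  8  9 10
g(k):  0  0  0  0  0  1  1  1  1  1  2
So g(10) = 2.
The value of a disjunctive sum is the nim-sum of the parts.
Combined value = 2 ⊕ 2 = 0.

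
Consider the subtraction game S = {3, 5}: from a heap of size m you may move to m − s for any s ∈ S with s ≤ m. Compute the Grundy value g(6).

2

Build the Grundy sequence with g(k) = mex{g(k−s) : s ∈ {3, 5}, s ≤ k}:
g(0) = mex{} = 0
g(1) = mex{} = 0
g(2) = mex{} = 0
g(3) = mex{0} = 1
g(4) = mex{0} = 1
g(5) = mex{0} = 1
g(6) = mex{0,1} = 2
So g(6) = 2.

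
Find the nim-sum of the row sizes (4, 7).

Nim-sum: 4 ⊕ 7 = 3.

3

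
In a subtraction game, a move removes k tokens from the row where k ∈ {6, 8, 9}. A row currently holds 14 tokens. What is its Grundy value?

2

Build the Grundy sequence with g(k) = mex{g(k−s) : s ∈ {6, 8, 9}, s ≤ k}:
g(0) = mex{} = 0
g(1) = mex{} = 0
g(2) = mex{} = 0
g(3) = mex{} = 0
g(4) = mex{} = 0
g(5) = mex{} = 0
g(6) = mex{0} = 1
g(7) = mex{0} = 1
g(8) = mex{0} = 1
g(9) = mex{0} = 1
g(10) = mex{0} = 1
g(11) = mex{0} = 1
g(12) = mex{0,1} = 2
g(13) = mex{0,1} = 2
g(14) = mex{0,1} = 2
So g(14) = 2.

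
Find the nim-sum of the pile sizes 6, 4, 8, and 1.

11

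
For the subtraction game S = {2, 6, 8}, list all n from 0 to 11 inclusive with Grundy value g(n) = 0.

Grundy values for subtraction set {2, 6, 8}:
k:     0  1  2  3  4  5  6  7  8  9 10 11
g(k):  0  0  1  1  0  0  1  1  2  2  3  3
The P-positions (g = 0) in 0..11 are 0, 1, 4, 5.

0, 1, 4, 5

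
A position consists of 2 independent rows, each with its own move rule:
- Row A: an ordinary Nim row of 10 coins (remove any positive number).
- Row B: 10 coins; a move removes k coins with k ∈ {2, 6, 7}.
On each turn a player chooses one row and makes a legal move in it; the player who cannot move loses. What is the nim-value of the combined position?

9

Row A is a plain Nim row of size 10, so its Grundy value is 10.
Grundy values for row B (subtraction set {2, 6, 7}):
k:     0  1  2  3  4  5  6  7  8  9 10
g(k):  0  0  1  1  0  0  1  1  2  0  3
So g(10) = 3.
By the Sprague-Grundy theorem, the Grundy value of a sum of independent games is the XOR of the component values.
Combined value = 10 XOR 3 = 9.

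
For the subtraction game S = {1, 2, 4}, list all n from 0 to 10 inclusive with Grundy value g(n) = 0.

0, 3, 6, 9

Build the Grundy sequence with g(k) = mex{g(k−s) : s ∈ {1, 2, 4}, s ≤ k}:
k:     0  1  2  3  4  5  6  7  8  9 10
g(k):  0  1  2  0  1  2  0  1  2  0  1
The P-positions (g = 0) in 0..10 are 0, 3, 6, 9.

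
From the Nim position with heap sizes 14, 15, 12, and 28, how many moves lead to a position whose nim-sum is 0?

1

In binary:
  01110  (14)
  01111  (15)
  01100  (12)
  11100  (28)
  -----
  10001  (17)
The overall nim-sum is X = 17. A heap of size p has a winning move iff p XOR X < p (reduce it to p XOR X).
  14: 14 XOR 17 = 31 ≥ 14 — no move.
  15: 15 XOR 17 = 30 ≥ 15 — no move.
  12: 12 XOR 17 = 29 ≥ 12 — no move.
  28: 28 XOR 17 = 13 < 28 — winning move (to 13).
That gives 1 winning move.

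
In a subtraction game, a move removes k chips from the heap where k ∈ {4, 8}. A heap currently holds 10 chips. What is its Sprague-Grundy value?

Grundy values for subtraction set {4, 8}:
g(0) = mex{} = 0
g(1) = mex{} = 0
g(2) = mex{} = 0
g(3) = mex{} = 0
g(4) = mex{0} = 1
g(5) = mex{0} = 1
g(6) = mex{0} = 1
g(7) = mex{0} = 1
g(8) = mex{0,1} = 2
g(9) = mex{0,1} = 2
g(10) = mex{0,1} = 2
So g(10) = 2.

2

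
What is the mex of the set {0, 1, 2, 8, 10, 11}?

3

The values 0, 1, 2 are all present; 3 is the first non-negative integer missing from the set.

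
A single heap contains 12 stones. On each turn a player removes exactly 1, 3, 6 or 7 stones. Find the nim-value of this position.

Build the Grundy sequence with g(k) = mex{g(k−s) : s ∈ {1, 3, 6, 7}, s ≤ k}:
g(0) = mex{} = 0
g(1) = mex{0} = 1
g(2) = mex{1} = 0
g(3) = mex{0} = 1
g(4) = mex{1} = 0
g(5) = mex{0} = 1
g(6) = mex{0,1} = 2
g(7) = mex{0,1,2} = 3
g(8) = mex{0,1,3} = 2
g(9) = mex{0,1,2} = 3
g(10) = mex{0,1,3} = 2
g(11) = mex{0,1,2} = 3
g(12) = mex{1,2,3} = 0
So g(12) = 0.

0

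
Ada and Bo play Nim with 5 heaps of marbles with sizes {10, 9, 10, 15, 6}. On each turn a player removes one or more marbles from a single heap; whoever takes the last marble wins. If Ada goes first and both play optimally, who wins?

Bo wins

Compute the nim-sum pairwise:
10 XOR 9 = 3
3 XOR 10 = 9
9 XOR 15 = 6
6 XOR 6 = 0
The nim-sum is 0, so this is a P-position: the player to move is in a losing position under optimal play; Ada is about to move from it and so loses — Bo wins.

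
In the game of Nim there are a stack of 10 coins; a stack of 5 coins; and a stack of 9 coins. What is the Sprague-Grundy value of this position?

Nim-sum: 10 ^ 5 ^ 9 = 6.

6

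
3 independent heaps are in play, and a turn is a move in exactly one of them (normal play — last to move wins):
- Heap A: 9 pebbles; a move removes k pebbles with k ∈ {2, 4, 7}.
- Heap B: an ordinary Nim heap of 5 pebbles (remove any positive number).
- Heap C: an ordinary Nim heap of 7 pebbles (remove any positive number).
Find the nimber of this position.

2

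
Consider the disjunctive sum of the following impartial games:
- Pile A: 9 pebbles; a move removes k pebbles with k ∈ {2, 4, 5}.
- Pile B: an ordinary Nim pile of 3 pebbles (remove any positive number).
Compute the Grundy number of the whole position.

For pile A, compute g(0), g(1), … with moves {2, 4, 5}:
k:     0  1  2  3  4  5  6  7  8  9
g(k):  0  0  1  1  2  2  3  0  0  1
So g(9) = 1.
Pile B is a plain Nim pile of size 3, so its Grundy value is 3.
By the Sprague-Grundy theorem, the Grundy value of a sum of independent games is the XOR of the component values.
Combined value = 1 XOR 3 = 2.

2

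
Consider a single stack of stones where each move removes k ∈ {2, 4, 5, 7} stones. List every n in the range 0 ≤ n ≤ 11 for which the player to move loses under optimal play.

0, 1, 9, 10

Build the Grundy sequence with g(k) = mex{g(k−s) : s ∈ {2, 4, 5, 7}, s ≤ k}:
k:     0  1  2  3  4  5  6  7  8  9 10 11
g(k):  0  0  1  1  2  2  3  3  4  0  0  1
The P-positions (g = 0) in 0..11 are 0, 1, 9, 10.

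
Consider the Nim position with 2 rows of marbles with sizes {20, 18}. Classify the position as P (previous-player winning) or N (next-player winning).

Nim-sum: 20 ⊕ 18 = 6.
The nim-sum is 6 ≠ 0, so this is an N-position: the player to move can win.

N-position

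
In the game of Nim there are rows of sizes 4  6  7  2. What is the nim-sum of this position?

Nim-sum: 4 XOR 6 XOR 7 XOR 2 = 7.

7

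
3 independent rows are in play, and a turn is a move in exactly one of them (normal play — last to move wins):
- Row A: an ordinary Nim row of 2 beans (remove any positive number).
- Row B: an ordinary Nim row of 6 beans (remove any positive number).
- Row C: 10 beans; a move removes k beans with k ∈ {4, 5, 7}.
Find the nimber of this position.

Row A is a plain Nim row of size 2, so its Grundy value is 2.
Row B is a plain Nim row of size 6, so its Grundy value is 6.
Grundy values for row C (subtraction set {4, 5, 7}):
g(0) = mex{} = 0
g(1) = mex{} = 0
g(2) = mex{} = 0
g(3) = mex{} = 0
g(4) = mex{0} = 1
g(5) = mex{0} = 1
g(6) = mex{0} = 1
g(7) = mex{0} = 1
g(8) = mex{0,1} = 2
g(9) = mex{0,1} = 2
g(10) = mex{0,1} = 2
So g(10) = 2.
By the Sprague-Grundy theorem, the Grundy value of a sum of independent games is the XOR of the component values.
Combined value = 2 ⊕ 6 ⊕ 2 = 6.

6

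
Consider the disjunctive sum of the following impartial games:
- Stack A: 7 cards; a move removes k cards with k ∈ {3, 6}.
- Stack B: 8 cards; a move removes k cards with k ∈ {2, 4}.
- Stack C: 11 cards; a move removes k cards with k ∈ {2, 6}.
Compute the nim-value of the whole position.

2

Grundy values for stack A (subtraction set {3, 6}):
g(0) = mex{} = 0
g(1) = mex{} = 0
g(2) = mex{} = 0
g(3) = mex{0} = 1
g(4) = mex{0} = 1
g(5) = mex{0} = 1
g(6) = mex{0,1} = 2
g(7) = mex{0,1} = 2
So g(7) = 2.
For stack B, compute g(0), g(1), … with moves {2, 4}:
g(0) = mex{} = 0
g(1) = mex{} = 0
g(2) = mex{0} = 1
g(3) = mex{0} = 1
g(4) = mex{0,1} = 2
g(5) = mex{0,1} = 2
g(6) = mex{1,2} = 0
g(7) = mex{1,2} = 0
g(8) = mex{0,2} = 1
So g(8) = 1.
Grundy values for stack C (subtraction set {2, 6}):
k:     0  1  2  3  4  5  6  7  8  9 10 11
g(k):  0  0  1  1  0  0  1  1  0  0  1  1
So g(11) = 1.
By the Sprague-Grundy theorem, the Grundy value of a sum of independent games is the XOR of the component values.
Combined value = 2 ⊕ 1 ⊕ 1 = 2.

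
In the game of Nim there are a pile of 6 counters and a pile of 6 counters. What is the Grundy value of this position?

0

Compute the nim-sum pairwise:
6 XOR 6 = 0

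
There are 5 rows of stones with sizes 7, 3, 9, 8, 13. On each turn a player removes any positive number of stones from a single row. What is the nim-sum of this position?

8

Bitwise XOR of the heap sizes:
  0111  (7)
  0011  (3)
  1001  (9)
  1000  (8)
  1101  (13)
  ----
  1000  (8)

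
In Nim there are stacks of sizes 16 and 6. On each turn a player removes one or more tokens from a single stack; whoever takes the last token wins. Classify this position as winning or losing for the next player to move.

Bitwise XOR of the heap sizes:
  10000  (16)
  00110  (6)
  -----
  10110  (22)
The nim-sum is 22 ≠ 0, so this is an N-position: the player to move can win.

Winning position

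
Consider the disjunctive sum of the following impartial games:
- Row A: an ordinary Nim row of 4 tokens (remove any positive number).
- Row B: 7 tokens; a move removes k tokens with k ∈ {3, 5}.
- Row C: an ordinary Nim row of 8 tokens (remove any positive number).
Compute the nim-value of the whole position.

14

Row A is a plain Nim row of size 4, so its Grundy value is 4.
For row B, compute g(0), g(1), … with moves {3, 5}:
g(0) = mex{} = 0
g(1) = mex{} = 0
g(2) = mex{} = 0
g(3) = mex{0} = 1
g(4) = mex{0} = 1
g(5) = mex{0} = 1
g(6) = mex{0,1} = 2
g(7) = mex{0,1} = 2
So g(7) = 2.
Row C is a plain Nim row of size 8, so its Grundy value is 8.
The value of a disjunctive sum is the nim-sum of the parts.
Combined value = 4 XOR 2 XOR 8 = 14.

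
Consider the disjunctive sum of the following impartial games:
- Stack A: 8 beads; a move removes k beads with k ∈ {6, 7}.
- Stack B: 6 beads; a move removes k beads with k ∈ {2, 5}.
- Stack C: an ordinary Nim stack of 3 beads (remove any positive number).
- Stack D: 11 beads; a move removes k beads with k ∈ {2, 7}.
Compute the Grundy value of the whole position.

Build the Grundy sequence for stack A with g(k) = mex{g(k−s) : s ∈ {6, 7}, s ≤ k}:
k:     0  1  2  3  4  5  6  7  8
g(k):  0  0  0  0  0  0  1  1  1
So g(8) = 1.
For stack B, compute g(0), g(1), … with moves {2, 5}:
k:     0  1  2  3  4  5  6
g(k):  0  0  1  1  0  2  1
So g(6) = 1.
Stack C is a plain Nim stack of size 3, so its Grundy value is 3.
For stack D, compute g(0), g(1), … with moves {2, 7}:
g(0) = mex{} = 0
g(1) = mex{} = 0
g(2) = mex{0} = 1
g(3) = mex{0} = 1
g(4) = mex{1} = 0
g(5) = mex{1} = 0
g(6) = mex{0} = 1
g(7) = mex{0} = 1
g(8) = mex{0,1} = 2
g(9) = mex{1} = 0
g(10) = mex{1,2} = 0
g(11) = mex{0} = 1
So g(11) = 1.
The value of a disjunctive sum is the nim-sum of the parts.
Combined value = 1 XOR 1 XOR 3 XOR 1 = 2.

2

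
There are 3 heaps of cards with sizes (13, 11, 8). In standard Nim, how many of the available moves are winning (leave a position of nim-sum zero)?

3

Nim-sum: 13 ^ 11 ^ 8 = 14.
The overall nim-sum is X = 14. A heap of size p has a winning move iff p XOR X < p (reduce it to p XOR X).
  13: 13 XOR 14 = 3 < 13 — winning move (to 3).
  11: 11 XOR 14 = 5 < 11 — winning move (to 5).
  8: 8 XOR 14 = 6 < 8 — winning move (to 6).
That gives 3 winning moves.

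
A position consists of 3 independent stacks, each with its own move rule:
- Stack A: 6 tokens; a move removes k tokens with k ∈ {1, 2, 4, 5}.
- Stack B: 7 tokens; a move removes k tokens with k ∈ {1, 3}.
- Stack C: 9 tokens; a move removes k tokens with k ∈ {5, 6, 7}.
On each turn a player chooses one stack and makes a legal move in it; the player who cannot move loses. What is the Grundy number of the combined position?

0

Build the Grundy sequence for stack A with g(k) = mex{g(k−s) : s ∈ {1, 2, 4, 5}, s ≤ k}:
k:     0  1  2  3  4  5  6
g(k):  0  1  2  0  1  2  0
So g(6) = 0.
Grundy values for stack B (subtraction set {1, 3}):
k:     0  1  2  3  4  5  6  7
g(k):  0  1  0  1  0  1  0  1
So g(7) = 1.
Build the Grundy sequence for stack C with g(k) = mex{g(k−s) : s ∈ {5, 6, 7}, s ≤ k}:
k:     0  1  2  3  4  5  6  7  8  9
g(k):  0  0  0  0  0  1  1  1  1  1
So g(9) = 1.
By the Sprague-Grundy theorem, the Grundy value of a sum of independent games is the XOR of the component values.
Combined value = 0 ⊕ 1 ⊕ 1 = 0.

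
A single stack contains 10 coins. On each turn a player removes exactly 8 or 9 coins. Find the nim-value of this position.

1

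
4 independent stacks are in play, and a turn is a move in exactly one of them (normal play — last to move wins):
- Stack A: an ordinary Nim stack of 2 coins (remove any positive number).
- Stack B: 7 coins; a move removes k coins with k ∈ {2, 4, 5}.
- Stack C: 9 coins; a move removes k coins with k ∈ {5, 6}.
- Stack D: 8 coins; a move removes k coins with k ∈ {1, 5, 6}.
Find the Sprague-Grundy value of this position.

1

Stack A is a plain Nim stack of size 2, so its Grundy value is 2.
For stack B, compute g(0), g(1), … with moves {2, 4, 5}:
k:     0  1  2  3  4  5  6  7
g(k):  0  0  1  1  2  2  3  0
So g(7) = 0.
For stack C, compute g(0), g(1), … with moves {5, 6}:
g(0) = mex{} = 0
g(1) = mex{} = 0
g(2) = mex{} = 0
g(3) = mex{} = 0
g(4) = mex{} = 0
g(5) = mex{0} = 1
g(6) = mex{0} = 1
g(7) = mex{0} = 1
g(8) = mex{0} = 1
g(9) = mex{0} = 1
So g(9) = 1.
For stack D, compute g(0), g(1), … with moves {1, 5, 6}:
k:     0  1  2  3  4  5  6  7  8
g(k):  0  1  0  1  0  1  2  3  2
So g(8) = 2.
By the Sprague-Grundy theorem, the Grundy value of a sum of independent games is the XOR of the component values.
Combined value = 2 ⊕ 0 ⊕ 1 ⊕ 2 = 1.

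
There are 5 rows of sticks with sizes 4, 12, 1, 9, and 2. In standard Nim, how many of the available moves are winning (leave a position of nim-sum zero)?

1

Compute the nim-sum pairwise:
4 XOR 12 = 8
8 XOR 1 = 9
9 XOR 9 = 0
0 XOR 2 = 2
The overall nim-sum is X = 2. A row of size p has a winning move iff p XOR X < p (reduce it to p XOR X).
  4: 4 XOR 2 = 6 ≥ 4 — no move.
  12: 12 XOR 2 = 14 ≥ 12 — no move.
  1: 1 XOR 2 = 3 ≥ 1 — no move.
  9: 9 XOR 2 = 11 ≥ 9 — no move.
  2: 2 XOR 2 = 0 < 2 — winning move (to 0).
That gives 1 winning move.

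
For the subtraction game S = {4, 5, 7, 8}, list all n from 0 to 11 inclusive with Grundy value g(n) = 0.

0, 1, 2, 3

Grundy values for subtraction set {4, 5, 7, 8}:
k:     0  1  2  3  4  5  6  7  8  9 10 11
g(k):  0  0  0  0  1  1  1  1  2  2  2  2
The P-positions (g = 0) in 0..11 are 0, 1, 2, 3.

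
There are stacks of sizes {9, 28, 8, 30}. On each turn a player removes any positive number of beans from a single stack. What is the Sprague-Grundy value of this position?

3

Nim-sum: 9 ^ 28 ^ 8 ^ 30 = 3.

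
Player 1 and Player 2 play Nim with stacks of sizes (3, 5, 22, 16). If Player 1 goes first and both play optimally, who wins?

Compute the nim-sum pairwise:
3 XOR 5 = 6
6 XOR 22 = 16
16 XOR 16 = 0
The nim-sum is 0, so this is a P-position: the player to move is in a losing position under optimal play; Player 1 is about to move from it and so loses — Player 2 wins.

Player 2 wins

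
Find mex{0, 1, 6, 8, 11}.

2

The values 0, 1 are all present; 2 is the first non-negative integer missing from the set.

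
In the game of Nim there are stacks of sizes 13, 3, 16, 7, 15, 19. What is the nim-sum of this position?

5

Compute the nim-sum pairwise:
13 ^ 3 = 14
14 ^ 16 = 30
30 ^ 7 = 25
25 ^ 15 = 22
22 ^ 19 = 5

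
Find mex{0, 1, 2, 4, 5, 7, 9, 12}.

3

The values 0, 1, 2 are all present; 3 is the first non-negative integer missing from the set.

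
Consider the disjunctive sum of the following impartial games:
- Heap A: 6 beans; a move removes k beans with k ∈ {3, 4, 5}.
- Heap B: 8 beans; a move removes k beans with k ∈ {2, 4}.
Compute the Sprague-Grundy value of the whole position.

Build the Grundy sequence for heap A with g(k) = mex{g(k−s) : s ∈ {3, 4, 5}, s ≤ k}:
k:     0  1  2  3  4  5  6
g(k):  0  0  0  1  1  1  2
So g(6) = 2.
Build the Grundy sequence for heap B with g(k) = mex{g(k−s) : s ∈ {2, 4}, s ≤ k}:
g(0) = mex{} = 0
g(1) = mex{} = 0
g(2) = mex{0} = 1
g(3) = mex{0} = 1
g(4) = mex{0,1} = 2
g(5) = mex{0,1} = 2
g(6) = mex{1,2} = 0
g(7) = mex{1,2} = 0
g(8) = mex{0,2} = 1
So g(8) = 1.
The value of a disjunctive sum is the nim-sum of the parts.
Combined value = 2 XOR 1 = 3.

3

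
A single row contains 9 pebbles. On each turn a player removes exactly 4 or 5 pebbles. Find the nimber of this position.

Grundy values for subtraction set {4, 5}:
k:     0  1  2  3  4  5  6  7  8  9
g(k):  0  0  0  0  1  1  1  1  2  0
So g(9) = 0.

0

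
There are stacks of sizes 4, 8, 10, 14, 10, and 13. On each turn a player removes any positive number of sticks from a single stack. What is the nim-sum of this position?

15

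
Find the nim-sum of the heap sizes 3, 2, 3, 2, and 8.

Nim-sum: 3 ^ 2 ^ 3 ^ 2 ^ 8 = 8.

8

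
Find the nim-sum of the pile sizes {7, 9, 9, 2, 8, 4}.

9

Bitwise XOR of the heap sizes:
  0111  (7)
  1001  (9)
  1001  (9)
  0010  (2)
  1000  (8)
  0100  (4)
  ----
  1001  (9)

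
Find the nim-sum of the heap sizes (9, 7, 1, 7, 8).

0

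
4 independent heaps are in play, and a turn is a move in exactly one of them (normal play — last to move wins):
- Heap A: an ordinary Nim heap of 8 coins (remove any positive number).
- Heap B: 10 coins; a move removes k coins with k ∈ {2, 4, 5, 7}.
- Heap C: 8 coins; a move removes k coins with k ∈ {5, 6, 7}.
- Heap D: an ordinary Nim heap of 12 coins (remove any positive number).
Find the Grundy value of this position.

5

Heap A is a plain Nim heap of size 8, so its Grundy value is 8.
Build the Grundy sequence for heap B with g(k) = mex{g(k−s) : s ∈ {2, 4, 5, 7}, s ≤ k}:
k:     0  1  2  3  4  5  6  7  8  9 10
g(k):  0  0  1  1  2  2  3  3  4  0  0
So g(10) = 0.
For heap C, compute g(0), g(1), … with moves {5, 6, 7}:
k:     0  1  2  3  4  5  6  7  8
g(k):  0  0  0  0  0  1  1  1  1
So g(8) = 1.
Heap D is a plain Nim heap of size 12, so its Grundy value is 12.
The value of a disjunctive sum is the nim-sum of the parts.
Combined value = 8 ⊕ 0 ⊕ 1 ⊕ 12 = 5.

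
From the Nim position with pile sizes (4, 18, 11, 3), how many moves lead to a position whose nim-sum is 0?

Nim-sum: 4 ^ 18 ^ 11 ^ 3 = 30.
The overall nim-sum is X = 30. A pile of size p has a winning move iff p XOR X < p (reduce it to p XOR X).
  4: 4 XOR 30 = 26 ≥ 4 — no move.
  18: 18 XOR 30 = 12 < 18 — winning move (to 12).
  11: 11 XOR 30 = 21 ≥ 11 — no move.
  3: 3 XOR 30 = 29 ≥ 3 — no move.
That gives 1 winning move.

1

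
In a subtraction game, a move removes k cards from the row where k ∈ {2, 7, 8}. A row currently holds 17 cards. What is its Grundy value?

1

Grundy values for subtraction set {2, 7, 8}:
k:     0  1  2  3  4  5  6  7  8  9 10 11 12 13 14 15 16 17
g(k):  0  0  1  1  0  0  1  1  2  2  0  3  1  2  0  0  1  1
So g(17) = 1.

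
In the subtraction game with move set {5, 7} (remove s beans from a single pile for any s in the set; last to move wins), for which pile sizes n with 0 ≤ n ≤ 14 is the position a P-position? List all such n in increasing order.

Build the Grundy sequence with g(k) = mex{g(k−s) : s ∈ {5, 7}, s ≤ k}:
g(0) = mex{} = 0
g(1) = mex{} = 0
g(2) = mex{} = 0
g(3) = mex{} = 0
g(4) = mex{} = 0
g(5) = mex{0} = 1
g(6) = mex{0} = 1
g(7) = mex{0} = 1
g(8) = mex{0} = 1
g(9) = mex{0} = 1
g(10) = mex{0,1} = 2
g(11) = mex{0,1} = 2
g(12) = mex{1} = 0
g(13) = mex{1} = 0
g(14) = mex{1} = 0
The P-positions (g = 0) in 0..14 are 0, 1, 2, 3, 4, 12, 13, 14.

0, 1, 2, 3, 4, 12, 13, 14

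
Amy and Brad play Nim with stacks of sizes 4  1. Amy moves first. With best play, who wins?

Compute the nim-sum pairwise:
4 ⊕ 1 = 5
The nim-sum is 5 ≠ 0, so this is an N-position: the player to move can win; Amy has a winning move.

Amy wins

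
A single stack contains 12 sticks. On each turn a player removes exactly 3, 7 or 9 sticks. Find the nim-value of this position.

0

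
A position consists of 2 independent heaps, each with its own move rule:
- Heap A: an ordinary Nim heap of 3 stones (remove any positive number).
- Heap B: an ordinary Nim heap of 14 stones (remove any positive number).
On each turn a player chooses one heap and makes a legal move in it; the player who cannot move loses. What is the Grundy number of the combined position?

13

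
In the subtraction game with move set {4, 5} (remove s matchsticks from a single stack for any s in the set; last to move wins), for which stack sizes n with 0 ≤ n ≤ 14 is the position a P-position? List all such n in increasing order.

0, 1, 2, 3, 9, 10, 11, 12

Grundy values for subtraction set {4, 5}:
k:     0  1  2  3  4  5  6  7  8  9 10 11 12 13 14
g(k):  0  0  0  0  1  1  1  1  2  0  0  0  0  1  1
The P-positions (g = 0) in 0..14 are 0, 1, 2, 3, 9, 10, 11, 12.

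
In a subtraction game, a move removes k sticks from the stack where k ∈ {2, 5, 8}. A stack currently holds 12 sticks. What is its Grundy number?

1

Build the Grundy sequence with g(k) = mex{g(k−s) : s ∈ {2, 5, 8}, s ≤ k}:
k:     0  1  2  3  4  5  6  7  8  9 10 11 12
g(k):  0  0  1  1  0  2  1  0  2  1  0  0  1
So g(12) = 1.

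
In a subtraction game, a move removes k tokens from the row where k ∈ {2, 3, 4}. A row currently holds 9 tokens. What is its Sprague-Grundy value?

Grundy values for subtraction set {2, 3, 4}:
g(0) = mex{} = 0
g(1) = mex{} = 0
g(2) = mex{0} = 1
g(3) = mex{0} = 1
g(4) = mex{0,1} = 2
g(5) = mex{0,1} = 2
g(6) = mex{1,2} = 0
g(7) = mex{1,2} = 0
g(8) = mex{0,2} = 1
g(9) = mex{0,2} = 1
So g(9) = 1.

1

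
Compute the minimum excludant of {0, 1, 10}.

2

The values 0, 1 are all present; 2 is the first non-negative integer missing from the set.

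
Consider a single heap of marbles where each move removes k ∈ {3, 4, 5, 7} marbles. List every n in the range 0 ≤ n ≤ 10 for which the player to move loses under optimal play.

0, 1, 2, 10

Grundy values for subtraction set {3, 4, 5, 7}:
k:     0  1  2  3  4  5  6  7  8  9 10
g(k):  0  0  0  1  1  1  2  2  2  3  0
The P-positions (g = 0) in 0..10 are 0, 1, 2, 10.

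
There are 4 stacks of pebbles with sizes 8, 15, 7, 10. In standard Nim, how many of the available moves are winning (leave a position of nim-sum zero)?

3

Bitwise XOR of the heap sizes:
  1000  (8)
  1111  (15)
  0111  (7)
  1010  (10)
  ----
  1010  (10)
The overall nim-sum is X = 10. A stack of size p has a winning move iff p XOR X < p (reduce it to p XOR X).
  8: 8 XOR 10 = 2 < 8 — winning move (to 2).
  15: 15 XOR 10 = 5 < 15 — winning move (to 5).
  7: 7 XOR 10 = 13 ≥ 7 — no move.
  10: 10 XOR 10 = 0 < 10 — winning move (to 0).
That gives 3 winning moves.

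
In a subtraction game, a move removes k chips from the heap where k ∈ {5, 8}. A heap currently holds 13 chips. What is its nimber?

0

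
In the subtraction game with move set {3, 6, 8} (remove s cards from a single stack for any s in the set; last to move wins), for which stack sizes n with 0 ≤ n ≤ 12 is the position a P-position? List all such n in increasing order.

0, 1, 2, 11, 12

Compute g(0), g(1), … for moves {3, 6, 8}:
g(0) = mex{} = 0
g(1) = mex{} = 0
g(2) = mex{} = 0
g(3) = mex{0} = 1
g(4) = mex{0} = 1
g(5) = mex{0} = 1
g(6) = mex{0,1} = 2
g(7) = mex{0,1} = 2
g(8) = mex{0,1} = 2
g(9) = mex{0,1,2} = 3
g(10) = mex{0,1,2} = 3
g(11) = mex{1,2} = 0
g(12) = mex{1,2,3} = 0
The P-positions (g = 0) in 0..12 are 0, 1, 2, 11, 12.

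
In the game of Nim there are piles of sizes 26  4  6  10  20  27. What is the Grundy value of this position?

29

Nim-sum: 26 ⊕ 4 ⊕ 6 ⊕ 10 ⊕ 20 ⊕ 27 = 29.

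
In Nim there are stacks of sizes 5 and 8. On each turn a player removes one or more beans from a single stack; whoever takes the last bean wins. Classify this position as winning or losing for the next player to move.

Bitwise XOR of the heap sizes:
  0101  (5)
  1000  (8)
  ----
  1101  (13)
The nim-sum is 13 ≠ 0, so this is an N-position: the player to move can win.

Winning position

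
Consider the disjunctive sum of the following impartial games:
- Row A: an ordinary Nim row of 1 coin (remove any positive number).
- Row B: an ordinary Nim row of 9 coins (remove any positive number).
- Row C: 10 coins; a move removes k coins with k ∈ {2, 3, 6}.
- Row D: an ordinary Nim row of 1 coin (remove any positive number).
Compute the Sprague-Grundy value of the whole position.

9

Row A is a plain Nim row of size 1, so its Grundy value is 1.
Row B is a plain Nim row of size 9, so its Grundy value is 9.
Grundy values for row C (subtraction set {2, 3, 6}):
k:     0  1  2  3  4  5  6  7  8  9 10
g(k):  0  0  1  1  2  0  3  1  2  0  0
So g(10) = 0.
Row D is a plain Nim row of size 1, so its Grundy value is 1.
The value of a disjunctive sum is the nim-sum of the parts.
Combined value = 1 XOR 9 XOR 0 XOR 1 = 9.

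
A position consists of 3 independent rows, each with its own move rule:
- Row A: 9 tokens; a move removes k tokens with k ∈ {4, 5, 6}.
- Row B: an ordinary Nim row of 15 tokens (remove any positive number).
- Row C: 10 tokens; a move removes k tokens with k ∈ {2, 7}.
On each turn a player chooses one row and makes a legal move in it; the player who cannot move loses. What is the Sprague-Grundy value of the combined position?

13

Grundy values for row A (subtraction set {4, 5, 6}):
g(0) = mex{} = 0
g(1) = mex{} = 0
g(2) = mex{} = 0
g(3) = mex{} = 0
g(4) = mex{0} = 1
g(5) = mex{0} = 1
g(6) = mex{0} = 1
g(7) = mex{0} = 1
g(8) = mex{0,1} = 2
g(9) = mex{0,1} = 2
So g(9) = 2.
Row B is a plain Nim row of size 15, so its Grundy value is 15.
For row C, compute g(0), g(1), … with moves {2, 7}:
g(0) = mex{} = 0
g(1) = mex{} = 0
g(2) = mex{0} = 1
g(3) = mex{0} = 1
g(4) = mex{1} = 0
g(5) = mex{1} = 0
g(6) = mex{0} = 1
g(7) = mex{0} = 1
g(8) = mex{0,1} = 2
g(9) = mex{1} = 0
g(10) = mex{1,2} = 0
So g(10) = 0.
The value of a disjunctive sum is the nim-sum of the parts.
Combined value = 2 ⊕ 15 ⊕ 0 = 13.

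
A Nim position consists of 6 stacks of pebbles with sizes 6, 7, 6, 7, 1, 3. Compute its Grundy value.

2

Nim-sum: 6 ^ 7 ^ 6 ^ 7 ^ 1 ^ 3 = 2.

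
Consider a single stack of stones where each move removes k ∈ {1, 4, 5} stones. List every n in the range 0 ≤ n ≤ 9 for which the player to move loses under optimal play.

0, 2, 8

Build the Grundy sequence with g(k) = mex{g(k−s) : s ∈ {1, 4, 5}, s ≤ k}:
k:     0  1  2  3  4  5  6  7  8  9
g(k):  0  1  0  1  2  3  2  3  0  1
The P-positions (g = 0) in 0..9 are 0, 2, 8.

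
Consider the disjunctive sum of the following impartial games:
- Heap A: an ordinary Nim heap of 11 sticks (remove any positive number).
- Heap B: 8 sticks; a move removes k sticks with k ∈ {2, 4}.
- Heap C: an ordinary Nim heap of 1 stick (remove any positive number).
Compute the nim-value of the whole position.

Heap A is a plain Nim heap of size 11, so its Grundy value is 11.
For heap B, compute g(0), g(1), … with moves {2, 4}:
g(0) = mex{} = 0
g(1) = mex{} = 0
g(2) = mex{0} = 1
g(3) = mex{0} = 1
g(4) = mex{0,1} = 2
g(5) = mex{0,1} = 2
g(6) = mex{1,2} = 0
g(7) = mex{1,2} = 0
g(8) = mex{0,2} = 1
So g(8) = 1.
Heap C is a plain Nim heap of size 1, so its Grundy value is 1.
By the Sprague-Grundy theorem, the Grundy value of a sum of independent games is the XOR of the component values.
Combined value = 11 XOR 1 XOR 1 = 11.

11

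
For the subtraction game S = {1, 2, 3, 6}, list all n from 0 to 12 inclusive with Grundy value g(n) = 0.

0, 4, 8, 12

Compute g(0), g(1), … for moves {1, 2, 3, 6}:
k:     0  1  2  3  4  5  6  7  8  9 10 11 12
g(k):  0  1  2  3  0  1  2  3  0  1  2  3  0
The P-positions (g = 0) in 0..12 are 0, 4, 8, 12.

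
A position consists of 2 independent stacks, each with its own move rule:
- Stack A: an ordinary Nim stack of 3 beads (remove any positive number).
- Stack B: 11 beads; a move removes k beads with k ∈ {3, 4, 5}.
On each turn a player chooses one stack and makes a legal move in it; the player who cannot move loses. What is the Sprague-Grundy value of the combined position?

2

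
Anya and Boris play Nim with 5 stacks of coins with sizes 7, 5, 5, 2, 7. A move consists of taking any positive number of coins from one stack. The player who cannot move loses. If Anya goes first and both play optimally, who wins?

Anya wins

Bitwise XOR of the heap sizes:
  111  (7)
  101  (5)
  101  (5)
  010  (2)
  111  (7)
  ---
  010  (2)
The nim-sum is 2 ≠ 0, so this is an N-position: the player to move can win; Anya has a winning move.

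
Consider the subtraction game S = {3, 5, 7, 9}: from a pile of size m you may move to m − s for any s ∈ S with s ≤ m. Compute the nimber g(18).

Compute g(0), g(1), … for moves {3, 5, 7, 9}:
k:     0  1  2  3  4  5  6  7  8  9 10 11 12 13 14 15 16 17 18
g(k):  0  0  0  1  1  1  2  2  2  3  3  3  0  0  0  1  1  1  2
So g(18) = 2.

2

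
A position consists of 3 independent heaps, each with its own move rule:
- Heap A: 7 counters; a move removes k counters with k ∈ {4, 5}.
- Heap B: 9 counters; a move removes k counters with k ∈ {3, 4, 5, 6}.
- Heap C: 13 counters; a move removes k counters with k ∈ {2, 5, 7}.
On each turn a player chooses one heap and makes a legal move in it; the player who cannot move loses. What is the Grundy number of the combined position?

Build the Grundy sequence for heap A with g(k) = mex{g(k−s) : s ∈ {4, 5}, s ≤ k}:
g(0) = mex{} = 0
g(1) = mex{} = 0
g(2) = mex{} = 0
g(3) = mex{} = 0
g(4) = mex{0} = 1
g(5) = mex{0} = 1
g(6) = mex{0} = 1
g(7) = mex{0} = 1
So g(7) = 1.
For heap B, compute g(0), g(1), … with moves {3, 4, 5, 6}:
g(0) = mex{} = 0
g(1) = mex{} = 0
g(2) = mex{} = 0
g(3) = mex{0} = 1
g(4) = mex{0} = 1
g(5) = mex{0} = 1
g(6) = mex{0,1} = 2
g(7) = mex{0,1} = 2
g(8) = mex{0,1} = 2
g(9) = mex{1,2} = 0
So g(9) = 0.
Build the Grundy sequence for heap C with g(k) = mex{g(k−s) : s ∈ {2, 5, 7}, s ≤ k}:
k:     0  1  2  3  4  5  6  7  8  9 10 11 12 13
g(k):  0  0  1  1  0  2  1  3  2  2  0  3  1  0
So g(13) = 0.
By the Sprague-Grundy theorem, the Grundy value of a sum of independent games is the XOR of the component values.
Combined value = 1 ⊕ 0 ⊕ 0 = 1.

1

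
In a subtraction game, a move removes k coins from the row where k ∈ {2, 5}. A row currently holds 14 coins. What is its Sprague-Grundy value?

0

Build the Grundy sequence with g(k) = mex{g(k−s) : s ∈ {2, 5}, s ≤ k}:
k:     0  1  2  3  4  5  6  7  8  9 10 11 12 13 14
g(k):  0  0  1  1  0  2  1  0  0  1  1  0  2  1  0
So g(14) = 0.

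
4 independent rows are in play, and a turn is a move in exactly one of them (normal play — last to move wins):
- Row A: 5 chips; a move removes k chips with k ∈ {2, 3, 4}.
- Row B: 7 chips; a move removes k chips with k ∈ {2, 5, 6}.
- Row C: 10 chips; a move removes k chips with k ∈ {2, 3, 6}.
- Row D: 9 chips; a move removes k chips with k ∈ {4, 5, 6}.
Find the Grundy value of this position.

Build the Grundy sequence for row A with g(k) = mex{g(k−s) : s ∈ {2, 3, 4}, s ≤ k}:
k:     0  1  2  3  4  5
g(k):  0  0  1  1  2  2
So g(5) = 2.
Grundy values for row B (subtraction set {2, 5, 6}):
g(0) = mex{} = 0
g(1) = mex{} = 0
g(2) = mex{0} = 1
g(3) = mex{0} = 1
g(4) = mex{1} = 0
g(5) = mex{0,1} = 2
g(6) = mex{0} = 1
g(7) = mex{0,1,2} = 3
So g(7) = 3.
For row C, compute g(0), g(1), … with moves {2, 3, 6}:
g(0) = mex{} = 0
g(1) = mex{} = 0
g(2) = mex{0} = 1
g(3) = mex{0} = 1
g(4) = mex{0,1} = 2
g(5) = mex{1} = 0
g(6) = mex{0,1,2} = 3
g(7) = mex{0,2} = 1
g(8) = mex{0,1,3} = 2
g(9) = mex{1,3} = 0
g(10) = mex{1,2} = 0
So g(10) = 0.
Grundy values for row D (subtraction set {4, 5, 6}):
k:     0  1  2  3  4  5  6  7  8  9
g(k):  0  0  0  0  1  1  1  1  2  2
So g(9) = 2.
By the Sprague-Grundy theorem, the Grundy value of a sum of independent games is the XOR of the component values.
Combined value = 2 ⊕ 3 ⊕ 0 ⊕ 2 = 3.

3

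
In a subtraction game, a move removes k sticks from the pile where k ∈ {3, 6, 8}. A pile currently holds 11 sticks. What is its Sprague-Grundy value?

0

Compute g(0), g(1), … for moves {3, 6, 8}:
g(0) = mex{} = 0
g(1) = mex{} = 0
g(2) = mex{} = 0
g(3) = mex{0} = 1
g(4) = mex{0} = 1
g(5) = mex{0} = 1
g(6) = mex{0,1} = 2
g(7) = mex{0,1} = 2
g(8) = mex{0,1} = 2
g(9) = mex{0,1,2} = 3
g(10) = mex{0,1,2} = 3
g(11) = mex{1,2} = 0
So g(11) = 0.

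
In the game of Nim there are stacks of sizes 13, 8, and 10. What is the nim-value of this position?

15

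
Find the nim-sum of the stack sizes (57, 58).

Bitwise XOR of the heap sizes:
  111001  (57)
  111010  (58)
  ------
  000011  (3)

3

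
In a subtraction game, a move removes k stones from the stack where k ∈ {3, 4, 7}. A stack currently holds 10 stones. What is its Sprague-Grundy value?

0

Build the Grundy sequence with g(k) = mex{g(k−s) : s ∈ {3, 4, 7}, s ≤ k}:
g(0) = mex{} = 0
g(1) = mex{} = 0
g(2) = mex{} = 0
g(3) = mex{0} = 1
g(4) = mex{0} = 1
g(5) = mex{0} = 1
g(6) = mex{0,1} = 2
g(7) = mex{0,1} = 2
g(8) = mex{0,1} = 2
g(9) = mex{0,1,2} = 3
g(10) = mex{1,2} = 0
So g(10) = 0.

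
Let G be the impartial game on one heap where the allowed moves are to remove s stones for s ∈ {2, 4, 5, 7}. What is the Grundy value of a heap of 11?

1

Grundy values for subtraction set {2, 4, 5, 7}:
k:     0  1  2  3  4  5  6  7  8  9 10 11
g(k):  0  0  1  1  2  2  3  3  4  0  0  1
So g(11) = 1.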